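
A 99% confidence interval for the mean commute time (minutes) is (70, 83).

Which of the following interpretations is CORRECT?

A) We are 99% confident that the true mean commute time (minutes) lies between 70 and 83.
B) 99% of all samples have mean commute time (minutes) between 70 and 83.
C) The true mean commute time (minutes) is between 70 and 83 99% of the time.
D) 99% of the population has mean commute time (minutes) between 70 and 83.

A confidence interval represents our confidence in the procedure, not a probability statement about the parameter.

Key concept: If we repeated this sampling process many times and computed a 99% CI each time, about 99% of those intervals would contain the true population parameter.

For this specific interval (70, 83):
- Midpoint (point estimate): 76.5
- Margin of error: 6.5

The correct interpretation is the one stating confidence that the true parameter lies in the interval — option A.

A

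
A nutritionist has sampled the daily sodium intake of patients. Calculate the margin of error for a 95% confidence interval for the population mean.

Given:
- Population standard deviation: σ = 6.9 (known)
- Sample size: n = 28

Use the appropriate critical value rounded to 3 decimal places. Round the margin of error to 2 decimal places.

The population standard deviation σ is known, so use the z-interval margin of error formula.

For 95% confidence, z* = 1.96 (from standard normal table)

Margin of error formula for z-interval: E = z* × σ/√n

E = 1.96 × 6.9/√28
  = 1.96 × 1.303977
  = 2.5558

Rounded to 2 decimal places:

2.56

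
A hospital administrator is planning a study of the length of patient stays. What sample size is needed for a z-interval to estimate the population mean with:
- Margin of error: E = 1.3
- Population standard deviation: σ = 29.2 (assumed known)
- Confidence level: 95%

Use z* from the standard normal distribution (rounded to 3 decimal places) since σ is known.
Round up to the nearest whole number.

Using z* since population σ is known (z-interval formula).

For 95% confidence, z* = 1.96 (from standard normal table)

Sample size formula for z-interval: n = (z*σ/E)²

n = (1.96 × 29.2 / 1.3)²
  = (44.024615)²
  = 1938.1668

Round up to the nearest whole number: n = 1939

1939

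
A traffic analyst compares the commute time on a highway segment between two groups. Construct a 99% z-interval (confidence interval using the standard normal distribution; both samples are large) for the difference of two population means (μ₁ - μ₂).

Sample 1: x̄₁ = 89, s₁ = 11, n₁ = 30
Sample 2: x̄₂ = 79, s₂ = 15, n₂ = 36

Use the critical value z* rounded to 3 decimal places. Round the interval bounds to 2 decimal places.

Both samples are large (n₁ = 30 ≥ 30, n₂ = 36 ≥ 30), so a z-interval for the difference of means applies.

Point estimate: x̄₁ - x̄₂ = 89 - 79 = 10

Standard error: SE = √(s₁²/n₁ + s₂²/n₂)
= √(11²/30 + 15²/36)
= √(4.033333 + 6.250000)
= 3.206764

For 99% confidence, z* = 2.576 (from standard normal table)
Margin of error: E = z* × SE = 2.576 × 3.206764 = 8.2606

Z-interval: (x̄₁ - x̄₂) ± E = 10 ± 8.2606 = (1.7394, 18.2606)

Rounded to 2 decimal places:

(1.74, 18.26)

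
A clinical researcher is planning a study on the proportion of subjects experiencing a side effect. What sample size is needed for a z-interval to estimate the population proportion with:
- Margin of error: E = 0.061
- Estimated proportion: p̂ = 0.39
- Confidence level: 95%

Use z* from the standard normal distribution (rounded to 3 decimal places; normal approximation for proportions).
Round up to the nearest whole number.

Using z* for proportion z-interval (normal approximation).

For 95% confidence, z* = 1.96 (from standard normal table)

Sample size formula for proportion z-interval: n = z*²p̂(1-p̂)/E²

n = 1.96² × 0.39 × 0.61 / 0.061²
  = 3.8416 × 0.2379 / 0.003721
  = 245.6105

Round up to the nearest whole number: n = 246

246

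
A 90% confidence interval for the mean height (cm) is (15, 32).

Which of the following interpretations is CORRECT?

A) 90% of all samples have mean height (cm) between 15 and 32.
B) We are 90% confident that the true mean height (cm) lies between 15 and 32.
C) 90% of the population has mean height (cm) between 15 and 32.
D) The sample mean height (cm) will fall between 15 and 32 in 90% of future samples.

A confidence interval represents our confidence in the procedure, not a probability statement about the parameter.

Key concept: If we repeated this sampling process many times and computed a 90% CI each time, about 90% of those intervals would contain the true population parameter.

For this specific interval (15, 32):
- Midpoint (point estimate): 23.5
- Margin of error: 8.5

The correct interpretation is the one stating confidence that the true parameter lies in the interval — option B.

B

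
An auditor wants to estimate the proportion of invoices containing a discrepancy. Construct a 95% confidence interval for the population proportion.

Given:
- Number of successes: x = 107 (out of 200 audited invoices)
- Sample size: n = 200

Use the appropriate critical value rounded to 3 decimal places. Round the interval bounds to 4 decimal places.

Sample proportion: p̂ = 107/200 = 0.535000

Check conditions for normal approximation:
  np̂ = 107 ≥ 10 ✓
  n(1-p̂) = 93 ≥ 10 ✓

The sample is large enough, so use a z-interval (normal approximation) for the proportion.

For 95% confidence, z* = 1.96 (from standard normal table)

Standard error: SE = √(p̂(1-p̂)/n) = √(0.535000×0.465000/200) = 0.03526861

Margin of error: E = z* × SE = 1.96 × 0.03526861 = 0.069126

Z-interval: p̂ ± E = 0.535000 ± 0.069126 = (0.465874, 0.604126)

Rounded to 4 decimal places:

(0.4659, 0.6041)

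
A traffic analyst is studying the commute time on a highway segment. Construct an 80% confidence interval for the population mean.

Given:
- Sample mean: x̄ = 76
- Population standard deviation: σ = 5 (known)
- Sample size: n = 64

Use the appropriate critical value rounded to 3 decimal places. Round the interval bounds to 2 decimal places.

The population standard deviation σ is known, so use a z-interval (standard normal critical value).

For 80% confidence, z* = 1.282 (from standard normal table)

Standard error: SE = σ/√n = 5/√64 = 0.625000

Margin of error: E = z* × SE = 1.282 × 0.625000 = 0.8013

Z-interval: x̄ ± E = 76 ± 0.8013 = (75.1988, 76.8012)

Rounded to 2 decimal places:

(75.20, 76.80)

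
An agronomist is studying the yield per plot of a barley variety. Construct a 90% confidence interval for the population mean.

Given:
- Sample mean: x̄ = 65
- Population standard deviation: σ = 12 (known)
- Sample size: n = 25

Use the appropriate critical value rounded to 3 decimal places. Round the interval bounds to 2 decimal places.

The population standard deviation σ is known, so use a z-interval (standard normal critical value).

For 90% confidence, z* = 1.645 (from standard normal table)

Standard error: SE = σ/√n = 12/√25 = 2.400000

Margin of error: E = z* × SE = 1.645 × 2.400000 = 3.9480

Z-interval: x̄ ± E = 65 ± 3.9480 = (61.0520, 68.9480)

Rounded to 2 decimal places:

(61.05, 68.95)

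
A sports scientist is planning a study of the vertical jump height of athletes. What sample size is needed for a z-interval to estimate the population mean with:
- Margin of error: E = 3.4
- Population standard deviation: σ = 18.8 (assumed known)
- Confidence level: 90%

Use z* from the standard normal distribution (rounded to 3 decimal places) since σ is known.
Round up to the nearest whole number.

Using z* since population σ is known (z-interval formula).

For 90% confidence, z* = 1.645 (from standard normal table)

Sample size formula for z-interval: n = (z*σ/E)²

n = (1.645 × 18.8 / 3.4)²
  = (9.095882)²
  = 82.7351

Round up to the nearest whole number: n = 83

83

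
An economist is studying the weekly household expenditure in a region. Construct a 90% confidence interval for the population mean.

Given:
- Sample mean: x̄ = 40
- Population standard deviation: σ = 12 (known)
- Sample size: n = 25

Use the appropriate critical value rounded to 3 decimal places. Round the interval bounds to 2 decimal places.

The population standard deviation σ is known, so use a z-interval (standard normal critical value).

For 90% confidence, z* = 1.645 (from standard normal table)

Standard error: SE = σ/√n = 12/√25 = 2.400000

Margin of error: E = z* × SE = 1.645 × 2.400000 = 3.9480

Z-interval: x̄ ± E = 40 ± 3.9480 = (36.0520, 43.9480)

Rounded to 2 decimal places:

(36.05, 43.95)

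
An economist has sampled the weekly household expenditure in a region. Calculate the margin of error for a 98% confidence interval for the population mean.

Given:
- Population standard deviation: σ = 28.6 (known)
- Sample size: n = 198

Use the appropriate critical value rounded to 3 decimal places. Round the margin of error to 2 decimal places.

The population standard deviation σ is known, so use the z-interval margin of error formula.

For 98% confidence, z* = 2.326 (from standard normal table)

Margin of error formula for z-interval: E = z* × σ/√n

E = 2.326 × 28.6/√198
  = 2.326 × 2.032513
  = 4.7276

Rounded to 2 decimal places:

4.73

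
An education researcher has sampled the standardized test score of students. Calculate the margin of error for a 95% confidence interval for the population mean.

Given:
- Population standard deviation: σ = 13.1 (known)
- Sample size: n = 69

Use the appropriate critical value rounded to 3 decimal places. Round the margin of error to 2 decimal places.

The population standard deviation σ is known, so use the z-interval margin of error formula.

For 95% confidence, z* = 1.96 (from standard normal table)

Margin of error formula for z-interval: E = z* × σ/√n

E = 1.96 × 13.1/√69
  = 1.96 × 1.577055
  = 3.0910

Rounded to 2 decimal places:

3.09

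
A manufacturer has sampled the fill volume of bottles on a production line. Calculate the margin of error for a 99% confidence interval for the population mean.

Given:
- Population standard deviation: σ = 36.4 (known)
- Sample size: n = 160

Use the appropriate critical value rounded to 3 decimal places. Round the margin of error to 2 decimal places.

The population standard deviation σ is known, so use the z-interval margin of error formula.

For 99% confidence, z* = 2.576 (from standard normal table)

Margin of error formula for z-interval: E = z* × σ/√n

E = 2.576 × 36.4/√160
  = 2.576 × 2.877673
  = 7.4129

Rounded to 2 decimal places:

7.41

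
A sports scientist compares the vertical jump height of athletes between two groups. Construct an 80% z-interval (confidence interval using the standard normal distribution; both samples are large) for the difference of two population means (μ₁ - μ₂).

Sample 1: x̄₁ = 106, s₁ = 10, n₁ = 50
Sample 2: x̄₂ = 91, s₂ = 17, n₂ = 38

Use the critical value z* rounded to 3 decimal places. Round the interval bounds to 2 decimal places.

Both samples are large (n₁ = 50 ≥ 30, n₂ = 38 ≥ 30), so a z-interval for the difference of means applies.

Point estimate: x̄₁ - x̄₂ = 106 - 91 = 15

Standard error: SE = √(s₁²/n₁ + s₂²/n₂)
= √(10²/50 + 17²/38)
= √(2.000000 + 7.605263)
= 3.099236

For 80% confidence, z* = 1.282 (from standard normal table)
Margin of error: E = z* × SE = 1.282 × 3.099236 = 3.9732

Z-interval: (x̄₁ - x̄₂) ± E = 15 ± 3.9732 = (11.0268, 18.9732)

Rounded to 2 decimal places:

(11.03, 18.97)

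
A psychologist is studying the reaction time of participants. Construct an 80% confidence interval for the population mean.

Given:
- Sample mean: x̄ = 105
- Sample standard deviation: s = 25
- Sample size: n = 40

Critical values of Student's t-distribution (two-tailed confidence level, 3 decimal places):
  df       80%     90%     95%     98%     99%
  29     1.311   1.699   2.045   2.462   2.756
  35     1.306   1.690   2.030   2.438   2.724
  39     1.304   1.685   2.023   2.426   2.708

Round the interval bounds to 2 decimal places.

The population standard deviation σ is unknown (only the sample standard deviation s is given), so use a t-interval with df = n - 1 = 40 - 1 = 39.

For 80% confidence with df = 39, t* = 1.304 (from t-table)

Standard error: SE = s/√n = 25/√40 = 3.952847

Margin of error: E = t* × SE = 1.304 × 3.952847 = 5.1545

T-interval: x̄ ± E = 105 ± 5.1545 = (99.8455, 110.1545)

Rounded to 2 decimal places:

(99.85, 110.15)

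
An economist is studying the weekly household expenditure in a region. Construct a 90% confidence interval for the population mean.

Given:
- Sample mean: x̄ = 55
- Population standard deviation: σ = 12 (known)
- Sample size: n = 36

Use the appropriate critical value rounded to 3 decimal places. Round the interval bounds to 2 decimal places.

The population standard deviation σ is known, so use a z-interval (standard normal critical value).

For 90% confidence, z* = 1.645 (from standard normal table)

Standard error: SE = σ/√n = 12/√36 = 2.000000

Margin of error: E = z* × SE = 1.645 × 2.000000 = 3.2900

Z-interval: x̄ ± E = 55 ± 3.2900 = (51.7100, 58.2900)

Rounded to 2 decimal places:

(51.71, 58.29)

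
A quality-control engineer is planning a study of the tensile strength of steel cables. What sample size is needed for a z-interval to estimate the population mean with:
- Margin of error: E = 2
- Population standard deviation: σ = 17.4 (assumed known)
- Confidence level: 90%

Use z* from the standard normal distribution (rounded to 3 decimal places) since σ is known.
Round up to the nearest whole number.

Using z* since population σ is known (z-interval formula).

For 90% confidence, z* = 1.645 (from standard normal table)

Sample size formula for z-interval: n = (z*σ/E)²

n = (1.645 × 17.4 / 2)²
  = (14.311500)²
  = 204.8190

Round up to the nearest whole number: n = 205

205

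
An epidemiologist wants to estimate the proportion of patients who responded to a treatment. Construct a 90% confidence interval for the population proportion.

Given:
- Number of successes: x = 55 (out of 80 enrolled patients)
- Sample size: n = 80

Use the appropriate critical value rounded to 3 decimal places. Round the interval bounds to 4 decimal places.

Sample proportion: p̂ = 55/80 = 0.687500

Check conditions for normal approximation:
  np̂ = 55 ≥ 10 ✓
  n(1-p̂) = 25 ≥ 10 ✓

The sample is large enough, so use a z-interval (normal approximation) for the proportion.

For 90% confidence, z* = 1.645 (from standard normal table)

Standard error: SE = √(p̂(1-p̂)/n) = √(0.687500×0.312500/80) = 0.05182226

Margin of error: E = z* × SE = 1.645 × 0.05182226 = 0.085248

Z-interval: p̂ ± E = 0.687500 ± 0.085248 = (0.602252, 0.772748)

Rounded to 4 decimal places:

(0.6023, 0.7727)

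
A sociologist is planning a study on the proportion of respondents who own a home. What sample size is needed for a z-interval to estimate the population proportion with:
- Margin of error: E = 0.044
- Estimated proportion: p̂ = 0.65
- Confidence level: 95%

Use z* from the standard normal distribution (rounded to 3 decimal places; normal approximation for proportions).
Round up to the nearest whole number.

Using z* for proportion z-interval (normal approximation).

For 95% confidence, z* = 1.96 (from standard normal table)

Sample size formula for proportion z-interval: n = z*²p̂(1-p̂)/E²

n = 1.96² × 0.65 × 0.35 / 0.044²
  = 3.8416 × 0.2275 / 0.001936
  = 451.4277

Round up to the nearest whole number: n = 452

452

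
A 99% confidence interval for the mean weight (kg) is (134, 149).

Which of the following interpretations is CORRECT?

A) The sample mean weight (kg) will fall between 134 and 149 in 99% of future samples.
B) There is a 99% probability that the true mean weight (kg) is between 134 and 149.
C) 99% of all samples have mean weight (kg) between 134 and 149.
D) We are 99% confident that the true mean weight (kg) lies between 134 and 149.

A confidence interval represents our confidence in the procedure, not a probability statement about the parameter.

Key concept: If we repeated this sampling process many times and computed a 99% CI each time, about 99% of those intervals would contain the true population parameter.

For this specific interval (134, 149):
- Midpoint (point estimate): 141.5
- Margin of error: 7.5

The correct interpretation is the one stating confidence that the true parameter lies in the interval — option D.

D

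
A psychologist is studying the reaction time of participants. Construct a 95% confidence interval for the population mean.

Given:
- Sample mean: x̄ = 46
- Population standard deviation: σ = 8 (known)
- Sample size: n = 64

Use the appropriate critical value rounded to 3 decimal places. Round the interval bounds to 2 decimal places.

The population standard deviation σ is known, so use a z-interval (standard normal critical value).

For 95% confidence, z* = 1.96 (from standard normal table)

Standard error: SE = σ/√n = 8/√64 = 1.000000

Margin of error: E = z* × SE = 1.96 × 1.000000 = 1.9600

Z-interval: x̄ ± E = 46 ± 1.9600 = (44.0400, 47.9600)

Rounded to 2 decimal places:

(44.04, 47.96)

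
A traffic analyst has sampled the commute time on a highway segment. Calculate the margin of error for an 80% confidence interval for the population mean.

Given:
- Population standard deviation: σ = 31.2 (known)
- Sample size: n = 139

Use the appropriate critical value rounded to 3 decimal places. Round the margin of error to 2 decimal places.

The population standard deviation σ is known, so use the z-interval margin of error formula.

For 80% confidence, z* = 1.282 (from standard normal table)

Margin of error formula for z-interval: E = z* × σ/√n

E = 1.282 × 31.2/√139
  = 1.282 × 2.646349
  = 3.3926

Rounded to 2 decimal places:

3.39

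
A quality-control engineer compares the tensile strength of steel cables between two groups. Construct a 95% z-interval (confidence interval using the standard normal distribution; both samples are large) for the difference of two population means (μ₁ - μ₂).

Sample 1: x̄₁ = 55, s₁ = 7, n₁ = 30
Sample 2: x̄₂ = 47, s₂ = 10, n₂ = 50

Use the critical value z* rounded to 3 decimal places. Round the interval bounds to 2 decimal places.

Both samples are large (n₁ = 30 ≥ 30, n₂ = 50 ≥ 30), so a z-interval for the difference of means applies.

Point estimate: x̄₁ - x̄₂ = 55 - 47 = 8

Standard error: SE = √(s₁²/n₁ + s₂²/n₂)
= √(7²/30 + 10²/50)
= √(1.633333 + 2.000000)
= 1.906130

For 95% confidence, z* = 1.96 (from standard normal table)
Margin of error: E = z* × SE = 1.96 × 1.906130 = 3.7360

Z-interval: (x̄₁ - x̄₂) ± E = 8 ± 3.7360 = (4.2640, 11.7360)

Rounded to 2 decimal places:

(4.26, 11.74)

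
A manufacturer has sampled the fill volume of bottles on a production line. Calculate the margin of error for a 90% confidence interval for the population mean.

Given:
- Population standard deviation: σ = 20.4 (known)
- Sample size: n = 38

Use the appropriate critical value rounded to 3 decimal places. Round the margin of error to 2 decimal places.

The population standard deviation σ is known, so use the z-interval margin of error formula.

For 90% confidence, z* = 1.645 (from standard normal table)

Margin of error formula for z-interval: E = z* × σ/√n

E = 1.645 × 20.4/√38
  = 1.645 × 3.309317
  = 5.4438

Rounded to 2 decimal places:

5.44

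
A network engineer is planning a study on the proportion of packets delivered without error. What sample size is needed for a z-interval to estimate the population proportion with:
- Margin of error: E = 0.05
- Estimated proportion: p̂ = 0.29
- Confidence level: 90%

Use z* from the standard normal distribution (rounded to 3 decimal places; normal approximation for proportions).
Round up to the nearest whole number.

Using z* for proportion z-interval (normal approximation).

For 90% confidence, z* = 1.645 (from standard normal table)

Sample size formula for proportion z-interval: n = z*²p̂(1-p̂)/E²

n = 1.645² × 0.29 × 0.71 / 0.05²
  = 2.706025 × 0.2059 / 0.0025
  = 222.8682

Round up to the nearest whole number: n = 223

223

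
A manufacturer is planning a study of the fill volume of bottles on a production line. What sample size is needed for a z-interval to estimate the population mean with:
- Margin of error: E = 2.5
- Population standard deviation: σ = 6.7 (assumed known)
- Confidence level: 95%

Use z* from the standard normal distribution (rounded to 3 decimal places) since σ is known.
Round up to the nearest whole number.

Using z* since population σ is known (z-interval formula).

For 95% confidence, z* = 1.96 (from standard normal table)

Sample size formula for z-interval: n = (z*σ/E)²

n = (1.96 × 6.7 / 2.5)²
  = (5.252800)²
  = 27.5919

Round up to the nearest whole number: n = 28

28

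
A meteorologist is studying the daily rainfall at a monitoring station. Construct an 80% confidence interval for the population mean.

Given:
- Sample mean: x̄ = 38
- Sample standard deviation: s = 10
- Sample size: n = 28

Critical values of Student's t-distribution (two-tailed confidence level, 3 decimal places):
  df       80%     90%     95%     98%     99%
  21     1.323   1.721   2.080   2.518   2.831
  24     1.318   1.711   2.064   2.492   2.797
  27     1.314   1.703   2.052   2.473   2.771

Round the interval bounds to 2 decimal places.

The population standard deviation σ is unknown (only the sample standard deviation s is given), so use a t-interval with df = n - 1 = 28 - 1 = 27.

For 80% confidence with df = 27, t* = 1.314 (from t-table)

Standard error: SE = s/√n = 10/√28 = 1.889822

Margin of error: E = t* × SE = 1.314 × 1.889822 = 2.4832

T-interval: x̄ ± E = 38 ± 2.4832 = (35.5168, 40.4832)

Rounded to 2 decimal places:

(35.52, 40.48)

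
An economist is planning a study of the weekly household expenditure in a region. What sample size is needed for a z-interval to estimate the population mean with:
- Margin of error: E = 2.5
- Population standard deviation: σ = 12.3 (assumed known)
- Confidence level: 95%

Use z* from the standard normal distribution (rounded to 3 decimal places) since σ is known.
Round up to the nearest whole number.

Using z* since population σ is known (z-interval formula).

For 95% confidence, z* = 1.96 (from standard normal table)

Sample size formula for z-interval: n = (z*σ/E)²

n = (1.96 × 12.3 / 2.5)²
  = (9.643200)²
  = 92.9913

Round up to the nearest whole number: n = 93

93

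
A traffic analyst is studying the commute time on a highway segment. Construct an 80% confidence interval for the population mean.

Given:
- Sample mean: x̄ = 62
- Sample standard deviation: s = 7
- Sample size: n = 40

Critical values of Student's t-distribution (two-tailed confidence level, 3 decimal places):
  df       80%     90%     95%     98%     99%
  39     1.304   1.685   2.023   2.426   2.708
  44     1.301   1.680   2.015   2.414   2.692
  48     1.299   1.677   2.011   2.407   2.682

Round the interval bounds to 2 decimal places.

The population standard deviation σ is unknown (only the sample standard deviation s is given), so use a t-interval with df = n - 1 = 40 - 1 = 39.

For 80% confidence with df = 39, t* = 1.304 (from t-table)

Standard error: SE = s/√n = 7/√40 = 1.106797

Margin of error: E = t* × SE = 1.304 × 1.106797 = 1.4433

T-interval: x̄ ± E = 62 ± 1.4433 = (60.5567, 63.4433)

Rounded to 2 decimal places:

(60.56, 63.44)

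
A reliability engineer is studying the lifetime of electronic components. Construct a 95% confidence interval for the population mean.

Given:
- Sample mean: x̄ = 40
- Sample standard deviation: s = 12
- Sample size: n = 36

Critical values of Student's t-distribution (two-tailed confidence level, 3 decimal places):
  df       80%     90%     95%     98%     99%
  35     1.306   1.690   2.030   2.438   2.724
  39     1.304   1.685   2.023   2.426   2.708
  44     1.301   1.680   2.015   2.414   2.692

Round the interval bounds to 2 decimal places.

The population standard deviation σ is unknown (only the sample standard deviation s is given), so use a t-interval with df = n - 1 = 36 - 1 = 35.

For 95% confidence with df = 35, t* = 2.030 (from t-table)

Standard error: SE = s/√n = 12/√36 = 2.000000

Margin of error: E = t* × SE = 2.030 × 2.000000 = 4.0600

T-interval: x̄ ± E = 40 ± 4.0600 = (35.9400, 44.0600)

Rounded to 2 decimal places:

(35.94, 44.06)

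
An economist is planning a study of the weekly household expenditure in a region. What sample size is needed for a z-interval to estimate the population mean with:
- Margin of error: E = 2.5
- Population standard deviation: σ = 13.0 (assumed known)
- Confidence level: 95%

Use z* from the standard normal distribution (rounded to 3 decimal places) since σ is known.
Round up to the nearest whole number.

Using z* since population σ is known (z-interval formula).

For 95% confidence, z* = 1.96 (from standard normal table)

Sample size formula for z-interval: n = (z*σ/E)²

n = (1.96 × 13.0 / 2.5)²
  = (10.192000)²
  = 103.8769

Round up to the nearest whole number: n = 104

104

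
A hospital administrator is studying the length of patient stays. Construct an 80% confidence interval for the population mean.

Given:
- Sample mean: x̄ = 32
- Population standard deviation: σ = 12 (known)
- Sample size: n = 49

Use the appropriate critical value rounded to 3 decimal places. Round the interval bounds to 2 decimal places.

The population standard deviation σ is known, so use a z-interval (standard normal critical value).

For 80% confidence, z* = 1.282 (from standard normal table)

Standard error: SE = σ/√n = 12/√49 = 1.714286

Margin of error: E = z* × SE = 1.282 × 1.714286 = 2.1977

Z-interval: x̄ ± E = 32 ± 2.1977 = (29.8023, 34.1977)

Rounded to 2 decimal places:

(29.80, 34.20)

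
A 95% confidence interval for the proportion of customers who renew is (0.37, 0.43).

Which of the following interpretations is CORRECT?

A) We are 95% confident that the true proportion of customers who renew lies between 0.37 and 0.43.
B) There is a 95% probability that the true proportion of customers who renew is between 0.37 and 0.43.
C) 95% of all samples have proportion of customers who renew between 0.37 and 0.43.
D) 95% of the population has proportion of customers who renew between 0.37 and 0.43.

A confidence interval represents our confidence in the procedure, not a probability statement about the parameter.

Key concept: If we repeated this sampling process many times and computed a 95% CI each time, about 95% of those intervals would contain the true population parameter.

For this specific interval (0.37, 0.43):
- Midpoint (point estimate): 0.4
- Margin of error: 0.03

The correct interpretation is the one stating confidence that the true parameter lies in the interval — option A.

A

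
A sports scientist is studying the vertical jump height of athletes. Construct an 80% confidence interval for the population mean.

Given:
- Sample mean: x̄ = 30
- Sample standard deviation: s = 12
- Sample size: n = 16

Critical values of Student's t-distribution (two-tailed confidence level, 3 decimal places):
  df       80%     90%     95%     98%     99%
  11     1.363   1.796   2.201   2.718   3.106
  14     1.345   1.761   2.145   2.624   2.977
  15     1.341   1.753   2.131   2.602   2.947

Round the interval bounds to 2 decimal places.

The population standard deviation σ is unknown (only the sample standard deviation s is given), so use a t-interval with df = n - 1 = 16 - 1 = 15.

For 80% confidence with df = 15, t* = 1.341 (from t-table)

Standard error: SE = s/√n = 12/√16 = 3.000000

Margin of error: E = t* × SE = 1.341 × 3.000000 = 4.0230

T-interval: x̄ ± E = 30 ± 4.0230 = (25.9770, 34.0230)

Rounded to 2 decimal places:

(25.98, 34.02)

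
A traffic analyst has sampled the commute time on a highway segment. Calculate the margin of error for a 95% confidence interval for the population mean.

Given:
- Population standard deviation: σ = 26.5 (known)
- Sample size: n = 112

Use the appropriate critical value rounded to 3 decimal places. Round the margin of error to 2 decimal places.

The population standard deviation σ is known, so use the z-interval margin of error formula.

For 95% confidence, z* = 1.96 (from standard normal table)

Margin of error formula for z-interval: E = z* × σ/√n

E = 1.96 × 26.5/√112
  = 1.96 × 2.504015
  = 4.9079

Rounded to 2 decimal places:

4.91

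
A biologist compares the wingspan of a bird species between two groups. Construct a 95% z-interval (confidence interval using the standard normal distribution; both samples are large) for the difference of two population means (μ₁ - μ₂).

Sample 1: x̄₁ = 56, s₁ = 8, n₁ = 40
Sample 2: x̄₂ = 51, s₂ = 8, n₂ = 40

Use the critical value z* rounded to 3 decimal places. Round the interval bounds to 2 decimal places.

Both samples are large (n₁ = 40 ≥ 30, n₂ = 40 ≥ 30), so a z-interval for the difference of means applies.

Point estimate: x̄₁ - x̄₂ = 56 - 51 = 5

Standard error: SE = √(s₁²/n₁ + s₂²/n₂)
= √(8²/40 + 8²/40)
= √(1.600000 + 1.600000)
= 1.788854

For 95% confidence, z* = 1.96 (from standard normal table)
Margin of error: E = z* × SE = 1.96 × 1.788854 = 3.5062

Z-interval: (x̄₁ - x̄₂) ± E = 5 ± 3.5062 = (1.4938, 8.5062)

Rounded to 2 decimal places:

(1.49, 8.51)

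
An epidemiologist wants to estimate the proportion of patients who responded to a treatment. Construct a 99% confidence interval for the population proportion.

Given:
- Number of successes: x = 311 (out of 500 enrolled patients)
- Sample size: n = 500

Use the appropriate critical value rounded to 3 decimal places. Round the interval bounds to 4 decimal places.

Sample proportion: p̂ = 311/500 = 0.622000

Check conditions for normal approximation:
  np̂ = 311 ≥ 10 ✓
  n(1-p̂) = 189 ≥ 10 ✓

The sample is large enough, so use a z-interval (normal approximation) for the proportion.

For 99% confidence, z* = 2.576 (from standard normal table)

Standard error: SE = √(p̂(1-p̂)/n) = √(0.622000×0.378000/500) = 0.02168483

Margin of error: E = z* × SE = 2.576 × 0.02168483 = 0.055860

Z-interval: p̂ ± E = 0.622000 ± 0.055860 = (0.566140, 0.677860)

Rounded to 4 decimal places:

(0.5661, 0.6779)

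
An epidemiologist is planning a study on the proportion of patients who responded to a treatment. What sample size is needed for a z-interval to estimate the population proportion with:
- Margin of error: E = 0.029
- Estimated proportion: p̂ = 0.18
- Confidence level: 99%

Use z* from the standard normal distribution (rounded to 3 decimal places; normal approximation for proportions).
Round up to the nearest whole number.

Using z* for proportion z-interval (normal approximation).

For 99% confidence, z* = 2.576 (from standard normal table)

Sample size formula for proportion z-interval: n = z*²p̂(1-p̂)/E²

n = 2.576² × 0.18 × 0.82 / 0.029²
  = 6.635776 × 0.1476 / 0.000841
  = 1164.6142

Round up to the nearest whole number: n = 1165

1165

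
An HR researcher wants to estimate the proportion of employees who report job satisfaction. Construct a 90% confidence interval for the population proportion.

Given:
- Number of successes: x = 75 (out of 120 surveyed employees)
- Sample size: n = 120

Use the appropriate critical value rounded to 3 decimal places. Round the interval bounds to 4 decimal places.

Sample proportion: p̂ = 75/120 = 0.625000

Check conditions for normal approximation:
  np̂ = 75 ≥ 10 ✓
  n(1-p̂) = 45 ≥ 10 ✓

The sample is large enough, so use a z-interval (normal approximation) for the proportion.

For 90% confidence, z* = 1.645 (from standard normal table)

Standard error: SE = √(p̂(1-p̂)/n) = √(0.625000×0.375000/120) = 0.04419417

Margin of error: E = z* × SE = 1.645 × 0.04419417 = 0.072699

Z-interval: p̂ ± E = 0.625000 ± 0.072699 = (0.552301, 0.697699)

Rounded to 4 decimal places:

(0.5523, 0.6977)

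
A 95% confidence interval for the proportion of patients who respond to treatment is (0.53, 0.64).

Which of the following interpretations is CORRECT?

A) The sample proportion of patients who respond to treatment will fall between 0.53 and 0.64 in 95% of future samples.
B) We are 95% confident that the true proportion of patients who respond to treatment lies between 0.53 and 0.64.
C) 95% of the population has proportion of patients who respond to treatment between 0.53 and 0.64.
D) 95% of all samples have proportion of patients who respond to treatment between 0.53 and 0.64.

A confidence interval represents our confidence in the procedure, not a probability statement about the parameter.

Key concept: If we repeated this sampling process many times and computed a 95% CI each time, about 95% of those intervals would contain the true population parameter.

For this specific interval (0.53, 0.64):
- Midpoint (point estimate): 0.585
- Margin of error: 0.055

The correct interpretation is the one stating confidence that the true parameter lies in the interval — option B.

B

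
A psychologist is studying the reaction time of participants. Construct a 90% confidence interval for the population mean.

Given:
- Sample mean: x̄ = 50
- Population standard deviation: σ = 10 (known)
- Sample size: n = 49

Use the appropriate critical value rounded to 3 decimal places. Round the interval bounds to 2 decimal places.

The population standard deviation σ is known, so use a z-interval (standard normal critical value).

For 90% confidence, z* = 1.645 (from standard normal table)

Standard error: SE = σ/√n = 10/√49 = 1.428571

Margin of error: E = z* × SE = 1.645 × 1.428571 = 2.3500

Z-interval: x̄ ± E = 50 ± 2.3500 = (47.6500, 52.3500)

Rounded to 2 decimal places:

(47.65, 52.35)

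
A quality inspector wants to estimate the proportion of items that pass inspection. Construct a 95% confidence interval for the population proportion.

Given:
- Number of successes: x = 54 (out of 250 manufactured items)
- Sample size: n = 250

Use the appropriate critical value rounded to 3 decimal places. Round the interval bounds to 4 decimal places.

Sample proportion: p̂ = 54/250 = 0.216000

Check conditions for normal approximation:
  np̂ = 54 ≥ 10 ✓
  n(1-p̂) = 196 ≥ 10 ✓

The sample is large enough, so use a z-interval (normal approximation) for the proportion.

For 95% confidence, z* = 1.96 (from standard normal table)

Standard error: SE = √(p̂(1-p̂)/n) = √(0.216000×0.784000/250) = 0.02602645

Margin of error: E = z* × SE = 1.96 × 0.02602645 = 0.051012

Z-interval: p̂ ± E = 0.216000 ± 0.051012 = (0.164988, 0.267012)

Rounded to 4 decimal places:

(0.1650, 0.2670)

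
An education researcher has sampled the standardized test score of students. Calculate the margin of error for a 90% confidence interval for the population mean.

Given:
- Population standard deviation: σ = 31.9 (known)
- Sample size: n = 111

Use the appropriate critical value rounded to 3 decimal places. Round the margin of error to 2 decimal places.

The population standard deviation σ is known, so use the z-interval margin of error formula.

For 90% confidence, z* = 1.645 (from standard normal table)

Margin of error formula for z-interval: E = z* × σ/√n

E = 1.645 × 31.9/√111
  = 1.645 × 3.027814
  = 4.9808

Rounded to 2 decimal places:

4.98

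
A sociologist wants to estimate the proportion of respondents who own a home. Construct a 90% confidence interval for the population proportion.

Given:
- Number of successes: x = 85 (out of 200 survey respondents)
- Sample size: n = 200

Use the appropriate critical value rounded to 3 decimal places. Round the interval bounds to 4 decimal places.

Sample proportion: p̂ = 85/200 = 0.425000

Check conditions for normal approximation:
  np̂ = 85 ≥ 10 ✓
  n(1-p̂) = 115 ≥ 10 ✓

The sample is large enough, so use a z-interval (normal approximation) for the proportion.

For 90% confidence, z* = 1.645 (from standard normal table)

Standard error: SE = √(p̂(1-p̂)/n) = √(0.425000×0.575000/200) = 0.03495533

Margin of error: E = z* × SE = 1.645 × 0.03495533 = 0.057502

Z-interval: p̂ ± E = 0.425000 ± 0.057502 = (0.367498, 0.482502)

Rounded to 4 decimal places:

(0.3675, 0.4825)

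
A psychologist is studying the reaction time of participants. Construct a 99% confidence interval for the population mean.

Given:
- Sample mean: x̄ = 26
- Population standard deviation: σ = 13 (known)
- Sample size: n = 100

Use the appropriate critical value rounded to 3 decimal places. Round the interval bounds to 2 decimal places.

The population standard deviation σ is known, so use a z-interval (standard normal critical value).

For 99% confidence, z* = 2.576 (from standard normal table)

Standard error: SE = σ/√n = 13/√100 = 1.300000

Margin of error: E = z* × SE = 2.576 × 1.300000 = 3.3488

Z-interval: x̄ ± E = 26 ± 3.3488 = (22.6512, 29.3488)

Rounded to 2 decimal places:

(22.65, 29.35)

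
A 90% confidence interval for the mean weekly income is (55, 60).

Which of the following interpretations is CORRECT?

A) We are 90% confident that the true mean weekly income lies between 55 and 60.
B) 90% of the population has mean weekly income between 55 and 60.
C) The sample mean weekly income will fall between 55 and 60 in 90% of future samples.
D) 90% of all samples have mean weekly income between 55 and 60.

A confidence interval represents our confidence in the procedure, not a probability statement about the parameter.

Key concept: If we repeated this sampling process many times and computed a 90% CI each time, about 90% of those intervals would contain the true population parameter.

For this specific interval (55, 60):
- Midpoint (point estimate): 57.5
- Margin of error: 2.5

The correct interpretation is the one stating confidence that the true parameter lies in the interval — option A.

A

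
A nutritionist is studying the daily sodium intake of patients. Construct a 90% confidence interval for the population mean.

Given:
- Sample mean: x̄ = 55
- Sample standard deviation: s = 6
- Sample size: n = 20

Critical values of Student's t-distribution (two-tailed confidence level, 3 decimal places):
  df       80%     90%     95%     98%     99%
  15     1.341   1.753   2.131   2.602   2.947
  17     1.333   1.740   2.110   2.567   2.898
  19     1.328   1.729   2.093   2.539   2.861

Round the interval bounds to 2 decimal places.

The population standard deviation σ is unknown (only the sample standard deviation s is given), so use a t-interval with df = n - 1 = 20 - 1 = 19.

For 90% confidence with df = 19, t* = 1.729 (from t-table)

Standard error: SE = s/√n = 6/√20 = 1.341641

Margin of error: E = t* × SE = 1.729 × 1.341641 = 2.3197

T-interval: x̄ ± E = 55 ± 2.3197 = (52.6803, 57.3197)

Rounded to 2 decimal places:

(52.68, 57.32)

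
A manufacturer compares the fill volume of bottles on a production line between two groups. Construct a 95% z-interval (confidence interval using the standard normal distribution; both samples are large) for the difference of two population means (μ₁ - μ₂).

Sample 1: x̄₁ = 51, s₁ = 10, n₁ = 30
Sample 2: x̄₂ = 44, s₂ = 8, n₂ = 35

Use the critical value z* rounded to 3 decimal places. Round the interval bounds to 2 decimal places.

Both samples are large (n₁ = 30 ≥ 30, n₂ = 35 ≥ 30), so a z-interval for the difference of means applies.

Point estimate: x̄₁ - x̄₂ = 51 - 44 = 7

Standard error: SE = √(s₁²/n₁ + s₂²/n₂)
= √(10²/30 + 8²/35)
= √(3.333333 + 1.828571)
= 2.271983

For 95% confidence, z* = 1.96 (from standard normal table)
Margin of error: E = z* × SE = 1.96 × 2.271983 = 4.4531

Z-interval: (x̄₁ - x̄₂) ± E = 7 ± 4.4531 = (2.5469, 11.4531)

Rounded to 2 decimal places:

(2.55, 11.45)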